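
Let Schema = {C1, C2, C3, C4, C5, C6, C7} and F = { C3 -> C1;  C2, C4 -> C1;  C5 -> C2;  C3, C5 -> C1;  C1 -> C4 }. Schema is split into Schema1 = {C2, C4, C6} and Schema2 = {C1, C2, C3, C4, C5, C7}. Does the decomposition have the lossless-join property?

Common attributes: Schema1 ∩ Schema2 = {C2, C4}.
Closure of {C2, C4}: C2, C4 → C1 applies, adding C1. So (C2, C4)⁺ = {C1, C2, C4}.
The closure contains neither all of Schema1 = {C2, C4, C6} nor all of Schema2 = {C1, C2, C3, C4, C5, C7}, so the common attributes are not a superkey of either fragment. The join is lossy.

No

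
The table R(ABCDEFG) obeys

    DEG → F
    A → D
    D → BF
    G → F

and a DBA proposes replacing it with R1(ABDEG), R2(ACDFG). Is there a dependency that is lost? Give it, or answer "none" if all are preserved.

none

DEG → F: restricted closure across fragments reaches F.
A → D lies within R1.
D → BF: restricted closure across fragments reaches BF.
G → F lies within R2.
Every dependency is enforceable on the fragments, so the decomposition is dependency-preserving.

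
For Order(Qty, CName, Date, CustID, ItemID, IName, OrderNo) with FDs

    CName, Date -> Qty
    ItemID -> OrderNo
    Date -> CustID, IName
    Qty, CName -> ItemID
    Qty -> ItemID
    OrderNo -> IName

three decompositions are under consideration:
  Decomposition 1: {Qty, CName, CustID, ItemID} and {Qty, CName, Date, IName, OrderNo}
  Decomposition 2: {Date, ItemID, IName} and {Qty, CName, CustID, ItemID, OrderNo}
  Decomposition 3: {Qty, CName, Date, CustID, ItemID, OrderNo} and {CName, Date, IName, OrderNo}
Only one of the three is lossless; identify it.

Decomposition 1: common = {Qty, CName}, closure = {Qty, CName, ItemID, IName, OrderNo} → lossy.
Decomposition 2: common = {ItemID}, closure = {ItemID, IName, OrderNo} → lossy.
Decomposition 3: common = {CName, Date, OrderNo}, closure = {Qty, CName, Date, CustID, ItemID, IName, OrderNo} → lossless.

Decomposition 3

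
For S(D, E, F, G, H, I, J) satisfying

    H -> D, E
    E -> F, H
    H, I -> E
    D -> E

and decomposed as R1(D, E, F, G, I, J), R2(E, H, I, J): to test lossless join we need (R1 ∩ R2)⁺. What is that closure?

R1 ∩ R2 = {E, I, J}.
E → F, H applies, adding F, H
H → D, E applies, adding D
Closure: {D, E, F, H, I, J}.

D, E, F, H, I, J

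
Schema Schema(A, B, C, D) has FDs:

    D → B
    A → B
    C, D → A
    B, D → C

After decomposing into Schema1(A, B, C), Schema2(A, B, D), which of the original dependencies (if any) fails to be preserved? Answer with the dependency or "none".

B, D → C

Check B, D → C: no single fragment contains all of {B, C, D}, and the restricted closure of {B, D} across the fragments never reaches {C}.
D → B is preserved.
A → B is preserved.
C, D → A is preserved.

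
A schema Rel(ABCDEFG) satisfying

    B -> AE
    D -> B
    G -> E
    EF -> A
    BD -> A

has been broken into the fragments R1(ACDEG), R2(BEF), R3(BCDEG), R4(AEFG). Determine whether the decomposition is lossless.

No

Chase test. Columns are ABCDEFG; row i has aⱼ where attribute j ∈ Ri, else bᵢⱼ.
Initial tableau (one row per fragment):
  row 1: a1 b12 a3 a4 a5 b16 a7
  row 2: b21 a2 b23 b24 a5 a6 b27
  row 3: b31 a2 a3 a4 a5 b36 a7
  row 4: a1 b42 b43 b44 a5 a6 a7
Rows 2 and 3 agree on B; apply B→AE and equate their AE entries.
Rows 1 and 3 agree on D; apply D→B and equate their B entries.
Rows 2 and 4 agree on EF; apply EF→A and equate their A entries.
No row becomes fully distinguished — the join is lossy.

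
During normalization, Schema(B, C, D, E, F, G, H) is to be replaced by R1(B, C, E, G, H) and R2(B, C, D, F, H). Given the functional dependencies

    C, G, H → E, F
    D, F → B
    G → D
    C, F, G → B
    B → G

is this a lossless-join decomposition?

Yes

Common attributes: R1 ∩ R2 = {B, C, H}.
Closure of {B, C, H}: B → G applies, adding G; C, G, H → E, F applies, adding E, F; G → D applies, adding D. So (B, C, H)⁺ = {B, C, D, E, F, G, H}.
This closure contains every attribute of R1, so R1 ∩ R2 → R1. The join is lossless.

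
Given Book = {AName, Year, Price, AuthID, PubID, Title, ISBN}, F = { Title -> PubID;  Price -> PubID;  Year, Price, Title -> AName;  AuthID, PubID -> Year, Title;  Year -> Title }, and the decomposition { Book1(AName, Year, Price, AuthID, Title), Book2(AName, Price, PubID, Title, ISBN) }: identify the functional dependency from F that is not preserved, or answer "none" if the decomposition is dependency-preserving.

Check AuthID, PubID → Year, Title: no single fragment contains all of {Year, AuthID, PubID, Title}, and the restricted closure of {AuthID, PubID} across the fragments never reaches {Year, Title}.
Title → PubID is preserved.
Price → PubID is preserved.
Year, Price, Title → AName is preserved.
Year → Title is preserved.

AuthID, PubID -> Year, Title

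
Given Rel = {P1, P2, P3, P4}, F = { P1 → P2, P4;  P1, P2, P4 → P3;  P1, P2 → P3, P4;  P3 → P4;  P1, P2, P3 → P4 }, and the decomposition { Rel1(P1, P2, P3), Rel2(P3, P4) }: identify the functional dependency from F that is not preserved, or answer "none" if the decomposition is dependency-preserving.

P1 → P2, P4: restricted closure across fragments reaches P2, P4.
P1, P2, P4 → P3: restricted closure across fragments reaches P3.
P1, P2 → P3, P4: restricted closure across fragments reaches P3, P4.
P3 → P4 lies within Rel2.
P1, P2, P3 → P4: restricted closure across fragments reaches P4.
Every dependency is enforceable on the fragments, so the decomposition is dependency-preserving.

none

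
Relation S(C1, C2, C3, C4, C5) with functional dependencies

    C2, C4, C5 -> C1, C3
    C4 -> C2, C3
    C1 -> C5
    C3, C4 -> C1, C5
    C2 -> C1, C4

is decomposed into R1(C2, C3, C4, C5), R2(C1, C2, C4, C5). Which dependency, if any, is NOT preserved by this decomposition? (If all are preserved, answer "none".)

C2, C4, C5 → C1, C3: restricted closure across fragments reaches C1, C3.
C4 → C2, C3 lies within R1.
C1 → C5 lies within R2.
C3, C4 → C1, C5: restricted closure across fragments reaches C1, C5.
C2 → C1, C4 lies within R2.
Every dependency is enforceable on the fragments, so the decomposition is dependency-preserving.

none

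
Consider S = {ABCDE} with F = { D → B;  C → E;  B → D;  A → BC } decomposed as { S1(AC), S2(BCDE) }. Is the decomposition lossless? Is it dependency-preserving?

lossy and not dependency-preserving

Lossless test: (C)⁺ = {CE}, which is a superkey of neither fragment — lossy.
Dependency preservation: the restricted closure of {A} across the fragments never reaches {BC}, so A → BC cannot be enforced without a join — not preserved.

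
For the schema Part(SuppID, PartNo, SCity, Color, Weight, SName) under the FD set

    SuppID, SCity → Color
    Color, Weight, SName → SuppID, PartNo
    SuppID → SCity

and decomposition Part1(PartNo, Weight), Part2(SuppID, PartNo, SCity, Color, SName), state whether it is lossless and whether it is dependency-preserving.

lossy and not dependency-preserving

Lossless test: (PartNo)⁺ = {PartNo}, which is a superkey of neither fragment — lossy.
Dependency preservation: the restricted closure of {Color, Weight, SName} across the fragments never reaches {SuppID, PartNo}, so Color, Weight, SName → SuppID, PartNo cannot be enforced without a join — not preserved.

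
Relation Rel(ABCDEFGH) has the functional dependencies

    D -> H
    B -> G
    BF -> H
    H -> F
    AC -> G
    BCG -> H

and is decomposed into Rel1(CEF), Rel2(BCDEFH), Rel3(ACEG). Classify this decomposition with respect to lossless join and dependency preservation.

lossy and not dependency-preserving

Lossless test (chase): applying each FD to every pair of rows produces no changes in the tableau, so no row becomes fully distinguished — the join is lossy.
Dependency preservation: the restricted closure of {B} across the fragments never reaches {G}, so B → G cannot be enforced without a join — not preserved.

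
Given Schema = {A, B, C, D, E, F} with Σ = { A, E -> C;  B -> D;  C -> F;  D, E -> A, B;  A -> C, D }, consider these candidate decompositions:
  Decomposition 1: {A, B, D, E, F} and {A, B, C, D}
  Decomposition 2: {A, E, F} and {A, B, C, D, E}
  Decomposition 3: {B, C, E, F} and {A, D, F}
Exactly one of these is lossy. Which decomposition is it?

Decomposition 3

Decomposition 1: common = {A, B, D}, closure = {A, B, C, D, F} → lossless.
Decomposition 2: common = {A, E}, closure = {A, B, C, D, E, F} → lossless.
Decomposition 3: common = {F}, closure = {F} → lossy.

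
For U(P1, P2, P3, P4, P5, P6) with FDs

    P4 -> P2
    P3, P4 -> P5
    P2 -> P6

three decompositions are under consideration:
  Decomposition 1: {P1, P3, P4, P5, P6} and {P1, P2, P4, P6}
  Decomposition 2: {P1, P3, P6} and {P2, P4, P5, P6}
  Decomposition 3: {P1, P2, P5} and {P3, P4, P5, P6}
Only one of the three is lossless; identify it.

Decomposition 1

Decomposition 1: common = {P1, P4, P6}, closure = {P1, P2, P4, P6} → lossless.
Decomposition 2: common = {P6}, closure = {P6} → lossy.
Decomposition 3: common = {P5}, closure = {P5} → lossy.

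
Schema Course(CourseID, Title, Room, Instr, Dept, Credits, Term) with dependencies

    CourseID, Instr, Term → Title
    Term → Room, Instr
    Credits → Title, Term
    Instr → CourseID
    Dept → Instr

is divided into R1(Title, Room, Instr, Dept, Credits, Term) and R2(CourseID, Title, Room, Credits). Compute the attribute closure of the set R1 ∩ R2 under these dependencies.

R1 ∩ R2 = {Title, Room, Credits}.
Credits → Title, Term applies, adding Term
Term → Room, Instr applies, adding Instr
Instr → CourseID applies, adding CourseID
Closure: {CourseID, Title, Room, Instr, Credits, Term}.

CourseID, Title, Room, Instr, Credits, Term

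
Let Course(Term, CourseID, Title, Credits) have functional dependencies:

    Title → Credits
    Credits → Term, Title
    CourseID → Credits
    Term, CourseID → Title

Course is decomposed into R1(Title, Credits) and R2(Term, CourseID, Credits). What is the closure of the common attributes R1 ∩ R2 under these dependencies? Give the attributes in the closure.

Term, Title, Credits

R1 ∩ R2 = {Credits}.
Credits → Term, Title applies, adding Term, Title
Closure: {Term, Title, Credits}.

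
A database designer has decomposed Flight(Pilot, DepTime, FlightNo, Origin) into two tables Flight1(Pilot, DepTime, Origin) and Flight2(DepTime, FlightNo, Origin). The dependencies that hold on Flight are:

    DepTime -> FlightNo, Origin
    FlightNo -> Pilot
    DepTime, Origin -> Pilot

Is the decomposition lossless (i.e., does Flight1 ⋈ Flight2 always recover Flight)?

Common attributes: Flight1 ∩ Flight2 = {DepTime, Origin}.
Closure of {DepTime, Origin}: DepTime → FlightNo, Origin applies, adding FlightNo; FlightNo → Pilot applies, adding Pilot. So (DepTime, Origin)⁺ = {Pilot, DepTime, FlightNo, Origin}.
This closure contains every attribute of Flight1, so Flight1 ∩ Flight2 → Flight1. The join is lossless.

Yes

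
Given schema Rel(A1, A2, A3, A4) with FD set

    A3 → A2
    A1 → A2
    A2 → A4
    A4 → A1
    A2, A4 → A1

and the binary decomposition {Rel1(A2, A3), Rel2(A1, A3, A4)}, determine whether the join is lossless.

Common attributes: Rel1 ∩ Rel2 = {A3}.
Closure of {A3}: A3 → A2 applies, adding A2; A2 → A4 applies, adding A4; A4 → A1 applies, adding A1. So (A3)⁺ = {A1, A2, A3, A4}.
This closure contains every attribute of Rel1, so Rel1 ∩ Rel2 → Rel1. The join is lossless.

Yes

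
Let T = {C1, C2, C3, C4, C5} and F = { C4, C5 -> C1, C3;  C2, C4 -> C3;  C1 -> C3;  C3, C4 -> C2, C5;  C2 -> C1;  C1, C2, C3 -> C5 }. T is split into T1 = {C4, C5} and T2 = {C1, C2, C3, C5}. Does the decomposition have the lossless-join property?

Common attributes: T1 ∩ T2 = {C5}.
No dependency enlarges {C5}, so (C5)⁺ = {C5}.
The closure contains neither all of T1 = {C4, C5} nor all of T2 = {C1, C2, C3, C5}, so the common attributes are not a superkey of either fragment. The join is lossy.

No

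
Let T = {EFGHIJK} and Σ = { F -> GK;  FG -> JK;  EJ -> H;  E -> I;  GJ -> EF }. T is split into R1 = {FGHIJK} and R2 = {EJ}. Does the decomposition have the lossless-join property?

No

Common attributes: R1 ∩ R2 = {J}.
No dependency enlarges {J}, so (J)⁺ = {J}.
The closure contains neither all of R1 = {FGHIJK} nor all of R2 = {EJ}, so the common attributes are not a superkey of either fragment. The join is lossy.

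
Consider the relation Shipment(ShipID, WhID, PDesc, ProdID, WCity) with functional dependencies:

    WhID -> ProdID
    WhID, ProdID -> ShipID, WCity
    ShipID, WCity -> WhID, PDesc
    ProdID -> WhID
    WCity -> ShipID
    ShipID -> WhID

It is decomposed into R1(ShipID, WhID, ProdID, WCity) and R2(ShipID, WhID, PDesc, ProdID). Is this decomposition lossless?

Common attributes: R1 ∩ R2 = {ShipID, WhID, ProdID}.
Closure of {ShipID, WhID, ProdID}: WhID, ProdID → ShipID, WCity applies, adding WCity; ShipID, WCity → WhID, PDesc applies, adding PDesc. So (ShipID, WhID, ProdID)⁺ = {ShipID, WhID, PDesc, ProdID, WCity}.
This closure contains every attribute of R1, so R1 ∩ R2 → R1. The join is lossless.

Yes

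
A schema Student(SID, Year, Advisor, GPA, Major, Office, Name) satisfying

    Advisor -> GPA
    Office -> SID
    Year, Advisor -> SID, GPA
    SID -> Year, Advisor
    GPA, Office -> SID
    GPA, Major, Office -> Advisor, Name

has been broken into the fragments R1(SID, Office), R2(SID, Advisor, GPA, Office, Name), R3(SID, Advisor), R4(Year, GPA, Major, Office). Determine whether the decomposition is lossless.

No

Chase test. Columns are SID, Year, Advisor, GPA, Major, Office, Name; row i has aⱼ where attribute j ∈ Ri, else bᵢⱼ.
Initial tableau (one row per fragment):
  row 1: a1 b12 b13 b14 b15 a6 b17
  row 2: a1 b22 a3 a4 b25 a6 a7
  row 3: a1 b32 a3 b34 b35 b36 b37
  row 4: b41 a2 b43 a4 a5 a6 b47
Rows 2 and 3 agree on Advisor; apply Advisor→GPA and equate their GPA entries.
Rows 1 and 4 agree on Office; apply Office→SID and equate their SID entries.
Rows 1 and 2 agree on SID; apply SID→Year, Advisor and equate their Year, Advisor entries.
Rows 1 and 3 agree on SID; apply SID→Year, Advisor and equate their Year, Advisor entries.
Rows 1 and 4 agree on SID; apply SID→Year, Advisor and equate their Year, Advisor entries.
Rows 1 and 2 agree on Advisor; apply Advisor→GPA and equate their GPA entries.
No row becomes fully distinguished — the join is lossy.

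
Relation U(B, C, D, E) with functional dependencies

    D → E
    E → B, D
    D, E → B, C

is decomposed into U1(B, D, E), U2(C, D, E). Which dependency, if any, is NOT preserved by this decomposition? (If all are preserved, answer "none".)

D → E lies within U1.
E → B, D lies within U1.
D, E → B, C: restricted closure across fragments reaches B, C.
Every dependency is enforceable on the fragments, so the decomposition is dependency-preserving.

none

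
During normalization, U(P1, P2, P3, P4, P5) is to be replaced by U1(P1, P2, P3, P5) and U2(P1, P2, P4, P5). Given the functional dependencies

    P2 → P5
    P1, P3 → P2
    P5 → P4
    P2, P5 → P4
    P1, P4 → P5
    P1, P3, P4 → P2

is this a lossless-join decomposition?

Yes

Common attributes: U1 ∩ U2 = {P1, P2, P5}.
Closure of {P1, P2, P5}: P5 → P4 applies, adding P4. So (P1, P2, P5)⁺ = {P1, P2, P4, P5}.
This closure contains every attribute of U2, so U1 ∩ U2 → U2. The join is lossless.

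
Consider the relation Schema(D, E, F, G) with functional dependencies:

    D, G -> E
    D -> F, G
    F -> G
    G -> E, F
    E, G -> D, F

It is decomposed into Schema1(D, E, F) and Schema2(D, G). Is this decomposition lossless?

Common attributes: Schema1 ∩ Schema2 = {D}.
Closure of {D}: D → F, G applies, adding F, G; G → E, F applies, adding E. So (D)⁺ = {D, E, F, G}.
This closure contains every attribute of Schema1, so Schema1 ∩ Schema2 → Schema1. The join is lossless.

Yes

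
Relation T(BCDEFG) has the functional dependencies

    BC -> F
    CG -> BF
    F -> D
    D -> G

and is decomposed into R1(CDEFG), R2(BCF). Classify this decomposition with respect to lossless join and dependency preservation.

lossless and dependency-preserving

Lossless test: (CF)⁺ = {BCDFG}, which contains all of one fragment — lossless.
Dependency preservation: CG → BF is not contained in any single fragment, but the restricted closure of its left-hand side across the fragments still reaches the right-hand side; the remaining FDs each lie inside some fragment. All dependencies are preserved.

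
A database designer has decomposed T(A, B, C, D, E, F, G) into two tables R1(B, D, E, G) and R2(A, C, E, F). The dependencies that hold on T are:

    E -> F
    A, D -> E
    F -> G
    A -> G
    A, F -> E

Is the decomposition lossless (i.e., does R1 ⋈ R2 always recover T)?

Common attributes: R1 ∩ R2 = {E}.
Closure of {E}: E → F applies, adding F; F → G applies, adding G. So (E)⁺ = {E, F, G}.
The closure contains neither all of R1 = {B, D, E, G} nor all of R2 = {A, C, E, F}, so the common attributes are not a superkey of either fragment. The join is lossy.

No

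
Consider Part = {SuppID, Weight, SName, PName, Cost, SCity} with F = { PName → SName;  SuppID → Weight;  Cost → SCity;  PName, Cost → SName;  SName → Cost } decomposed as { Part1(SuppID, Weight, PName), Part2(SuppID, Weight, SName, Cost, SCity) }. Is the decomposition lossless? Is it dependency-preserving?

Lossless test: (SuppID, Weight)⁺ = {SuppID, Weight}, which is a superkey of neither fragment — lossy.
Dependency preservation: the restricted closure of {PName} across the fragments never reaches {SName}, so PName → SName cannot be enforced without a join — not preserved.

lossy and not dependency-preserving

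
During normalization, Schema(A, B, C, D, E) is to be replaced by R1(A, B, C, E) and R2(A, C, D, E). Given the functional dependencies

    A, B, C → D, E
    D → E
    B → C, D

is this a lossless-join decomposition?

Common attributes: R1 ∩ R2 = {A, C, E}.
No dependency enlarges {A, C, E}, so (A, C, E)⁺ = {A, C, E}.
The closure contains neither all of R1 = {A, B, C, E} nor all of R2 = {A, C, D, E}, so the common attributes are not a superkey of either fragment. The join is lossy.

No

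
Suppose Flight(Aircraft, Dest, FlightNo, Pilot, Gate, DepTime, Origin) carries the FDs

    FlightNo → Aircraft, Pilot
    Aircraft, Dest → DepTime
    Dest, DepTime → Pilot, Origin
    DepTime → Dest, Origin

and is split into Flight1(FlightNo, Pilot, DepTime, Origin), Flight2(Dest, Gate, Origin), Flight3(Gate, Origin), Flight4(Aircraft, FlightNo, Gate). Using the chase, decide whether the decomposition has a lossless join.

No

Chase test. Columns are Aircraft, Dest, FlightNo, Pilot, Gate, DepTime, Origin; row i has aⱼ where attribute j ∈ Flighti, else bᵢⱼ.
Initial tableau (one row per fragment):
  row 1: b11 b12 a3 a4 b15 a6 a7
  row 2: b21 a2 b23 b24 a5 b26 a7
  row 3: b31 b32 b33 b34 a5 b36 a7
  row 4: a1 b42 a3 b44 a5 b46 b47
Rows 1 and 4 agree on FlightNo; apply FlightNo→Aircraft, Pilot and equate their Aircraft, Pilot entries.
No row becomes fully distinguished — the join is lossy.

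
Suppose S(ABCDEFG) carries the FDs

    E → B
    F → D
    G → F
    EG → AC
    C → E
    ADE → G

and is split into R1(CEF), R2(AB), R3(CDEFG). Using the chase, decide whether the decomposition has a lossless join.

No

Chase test. Columns are ABCDEFG; row i has aⱼ where attribute j ∈ Ri, else bᵢⱼ.
Initial tableau (one row per fragment):
  row 1: b11 b12 a3 b14 a5 a6 b17
  row 2: a1 a2 b23 b24 b25 b26 b27
  row 3: b31 b32 a3 a4 a5 a6 a7
Rows 1 and 3 agree on E; apply E→B and equate their B entries.
Rows 1 and 3 agree on F; apply F→D and equate their D entries.
No row becomes fully distinguished — the join is lossy.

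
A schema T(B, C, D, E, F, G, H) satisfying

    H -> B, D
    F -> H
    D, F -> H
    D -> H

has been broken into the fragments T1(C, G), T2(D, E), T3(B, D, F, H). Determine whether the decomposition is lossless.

No

Chase test. Columns are B, C, D, E, F, G, H; row i has aⱼ where attribute j ∈ Ti, else bᵢⱼ.
Initial tableau (one row per fragment):
  row 1: b11 a2 b13 b14 b15 a6 b17
  row 2: b21 b22 a3 a4 b25 b26 b27
  row 3: a1 b32 a3 b34 a5 b36 a7
Rows 2 and 3 agree on D; apply D→H and equate their H entries.
Rows 2 and 3 agree on H; apply H→B, D and equate their B, D entries.
No row becomes fully distinguished — the join is lossy.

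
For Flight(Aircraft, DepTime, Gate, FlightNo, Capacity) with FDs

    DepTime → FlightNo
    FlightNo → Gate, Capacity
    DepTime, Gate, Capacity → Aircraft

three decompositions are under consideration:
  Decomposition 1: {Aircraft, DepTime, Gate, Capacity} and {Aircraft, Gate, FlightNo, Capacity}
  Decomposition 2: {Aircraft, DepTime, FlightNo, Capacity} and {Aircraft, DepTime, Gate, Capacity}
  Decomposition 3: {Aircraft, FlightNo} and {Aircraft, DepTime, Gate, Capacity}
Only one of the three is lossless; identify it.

Decomposition 2

Decomposition 1: common = {Aircraft, Gate, Capacity}, closure = {Aircraft, Gate, Capacity} → lossy.
Decomposition 2: common = {Aircraft, DepTime, Capacity}, closure = {Aircraft, DepTime, Gate, FlightNo, Capacity} → lossless.
Decomposition 3: common = {Aircraft}, closure = {Aircraft} → lossy.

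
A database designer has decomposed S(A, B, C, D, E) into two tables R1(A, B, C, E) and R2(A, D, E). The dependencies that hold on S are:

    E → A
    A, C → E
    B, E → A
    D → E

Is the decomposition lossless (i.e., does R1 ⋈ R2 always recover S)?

No

Common attributes: R1 ∩ R2 = {A, E}.
No dependency enlarges {A, E}, so (A, E)⁺ = {A, E}.
The closure contains neither all of R1 = {A, B, C, E} nor all of R2 = {A, D, E}, so the common attributes are not a superkey of either fragment. The join is lossy.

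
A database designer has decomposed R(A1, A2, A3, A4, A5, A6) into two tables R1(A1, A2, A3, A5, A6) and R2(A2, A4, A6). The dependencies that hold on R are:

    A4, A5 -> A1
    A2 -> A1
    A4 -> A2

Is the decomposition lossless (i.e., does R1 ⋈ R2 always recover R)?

Common attributes: R1 ∩ R2 = {A2, A6}.
Closure of {A2, A6}: A2 → A1 applies, adding A1. So (A2, A6)⁺ = {A1, A2, A6}.
The closure contains neither all of R1 = {A1, A2, A3, A5, A6} nor all of R2 = {A2, A4, A6}, so the common attributes are not a superkey of either fragment. The join is lossy.

No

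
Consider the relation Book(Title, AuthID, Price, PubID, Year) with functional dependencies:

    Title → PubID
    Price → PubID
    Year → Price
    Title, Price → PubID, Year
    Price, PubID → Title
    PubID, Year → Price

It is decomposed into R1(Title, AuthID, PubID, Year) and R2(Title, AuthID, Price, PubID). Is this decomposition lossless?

Common attributes: R1 ∩ R2 = {Title, AuthID, PubID}.
No dependency enlarges {Title, AuthID, PubID}, so (Title, AuthID, PubID)⁺ = {Title, AuthID, PubID}.
The closure contains neither all of R1 = {Title, AuthID, PubID, Year} nor all of R2 = {Title, AuthID, Price, PubID}, so the common attributes are not a superkey of either fragment. The join is lossy.

No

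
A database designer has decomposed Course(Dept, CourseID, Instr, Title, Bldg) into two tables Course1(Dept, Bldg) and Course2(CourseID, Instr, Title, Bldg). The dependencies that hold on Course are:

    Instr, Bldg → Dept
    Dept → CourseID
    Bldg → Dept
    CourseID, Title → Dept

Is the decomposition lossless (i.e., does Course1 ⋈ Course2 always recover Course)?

Common attributes: Course1 ∩ Course2 = {Bldg}.
Closure of {Bldg}: Bldg → Dept applies, adding Dept; Dept → CourseID applies, adding CourseID. So (Bldg)⁺ = {Dept, CourseID, Bldg}.
This closure contains every attribute of Course1, so Course1 ∩ Course2 → Course1. The join is lossless.

Yes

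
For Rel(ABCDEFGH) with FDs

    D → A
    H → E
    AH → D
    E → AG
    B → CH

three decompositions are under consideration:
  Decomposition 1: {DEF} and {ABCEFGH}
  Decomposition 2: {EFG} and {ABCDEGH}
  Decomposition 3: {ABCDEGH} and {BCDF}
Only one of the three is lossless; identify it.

Decomposition 3

Decomposition 1: common = {EF}, closure = {AEFG} → lossy.
Decomposition 2: common = {EG}, closure = {AEG} → lossy.
Decomposition 3: common = {BCD}, closure = {ABCDEGH} → lossless.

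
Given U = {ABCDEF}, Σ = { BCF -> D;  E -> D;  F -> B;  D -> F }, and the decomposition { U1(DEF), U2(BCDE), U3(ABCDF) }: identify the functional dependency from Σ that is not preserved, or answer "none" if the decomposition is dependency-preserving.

BCF → D lies within U3.
E → D lies within U1.
F → B lies within U3.
D → F lies within U1.
Every dependency is enforceable on the fragments, so the decomposition is dependency-preserving.

none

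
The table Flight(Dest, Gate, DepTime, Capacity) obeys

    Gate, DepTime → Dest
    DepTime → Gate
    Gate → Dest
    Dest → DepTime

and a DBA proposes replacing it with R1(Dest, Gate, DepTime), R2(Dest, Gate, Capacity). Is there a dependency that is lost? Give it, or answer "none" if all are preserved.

none

Gate, DepTime → Dest lies within R1.
DepTime → Gate lies within R1.
Gate → Dest lies within R1.
Dest → DepTime lies within R1.
Every dependency is enforceable on the fragments, so the decomposition is dependency-preserving.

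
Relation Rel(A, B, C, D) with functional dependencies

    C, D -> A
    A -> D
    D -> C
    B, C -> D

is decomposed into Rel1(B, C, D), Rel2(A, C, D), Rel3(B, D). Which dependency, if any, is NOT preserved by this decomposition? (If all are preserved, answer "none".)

none

C, D → A lies within Rel2.
A → D lies within Rel2.
D → C lies within Rel1.
B, C → D lies within Rel1.
Every dependency is enforceable on the fragments, so the decomposition is dependency-preserving.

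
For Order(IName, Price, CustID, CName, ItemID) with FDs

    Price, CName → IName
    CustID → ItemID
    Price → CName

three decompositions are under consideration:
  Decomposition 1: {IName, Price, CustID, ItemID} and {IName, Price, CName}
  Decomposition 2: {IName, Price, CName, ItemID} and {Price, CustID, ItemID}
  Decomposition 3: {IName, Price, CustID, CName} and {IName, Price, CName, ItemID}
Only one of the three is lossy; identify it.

Decomposition 3

Decomposition 1: common = {IName, Price}, closure = {IName, Price, CName} → lossless.
Decomposition 2: common = {Price, ItemID}, closure = {IName, Price, CName, ItemID} → lossless.
Decomposition 3: common = {IName, Price, CName}, closure = {IName, Price, CName} → lossy.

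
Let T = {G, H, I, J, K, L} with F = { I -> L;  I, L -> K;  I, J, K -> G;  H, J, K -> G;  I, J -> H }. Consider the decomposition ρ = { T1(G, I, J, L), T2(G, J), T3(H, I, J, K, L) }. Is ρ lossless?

Chase test. Columns are G, H, I, J, K, L; row i has aⱼ where attribute j ∈ Ti, else bᵢⱼ.
Initial tableau (one row per fragment):
  row 1: a1 b12 a3 a4 b15 a6
  row 2: a1 b22 b23 a4 b25 b26
  row 3: b31 a2 a3 a4 a5 a6
Rows 1 and 3 agree on I, L; apply I, L→K and equate their K entries.
Rows 1 and 3 agree on I, J, K; apply I, J, K→G and equate their G entries.
Rows 1 and 3 agree on I, J; apply I, J→H and equate their H entries.
Row 1 is now all distinguished symbols — the join is lossless.

Yes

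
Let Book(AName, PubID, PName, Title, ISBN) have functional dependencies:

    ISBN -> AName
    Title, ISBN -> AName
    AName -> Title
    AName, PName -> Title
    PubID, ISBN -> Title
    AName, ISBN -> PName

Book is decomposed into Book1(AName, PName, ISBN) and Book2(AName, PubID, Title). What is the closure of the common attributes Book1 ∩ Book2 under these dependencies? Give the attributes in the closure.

Book1 ∩ Book2 = {AName}.
AName → Title applies, adding Title
Closure: {AName, Title}.

AName, Title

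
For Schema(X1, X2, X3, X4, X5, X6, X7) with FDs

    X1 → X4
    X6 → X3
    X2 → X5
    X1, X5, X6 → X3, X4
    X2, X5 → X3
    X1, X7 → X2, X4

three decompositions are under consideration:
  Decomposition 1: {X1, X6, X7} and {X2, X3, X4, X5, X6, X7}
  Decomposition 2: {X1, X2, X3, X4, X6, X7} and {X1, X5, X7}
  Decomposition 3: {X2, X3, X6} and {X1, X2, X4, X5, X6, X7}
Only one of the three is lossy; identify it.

Decomposition 1

Decomposition 1: common = {X6, X7}, closure = {X3, X6, X7} → lossy.
Decomposition 2: common = {X1, X7}, closure = {X1, X2, X3, X4, X5, X7} → lossless.
Decomposition 3: common = {X2, X6}, closure = {X2, X3, X5, X6} → lossless.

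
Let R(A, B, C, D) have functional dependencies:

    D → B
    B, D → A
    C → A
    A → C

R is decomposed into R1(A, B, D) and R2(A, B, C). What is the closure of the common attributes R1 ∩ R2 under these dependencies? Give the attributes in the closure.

R1 ∩ R2 = {A, B}.
A → C applies, adding C
Closure: {A, B, C}.

A, B, C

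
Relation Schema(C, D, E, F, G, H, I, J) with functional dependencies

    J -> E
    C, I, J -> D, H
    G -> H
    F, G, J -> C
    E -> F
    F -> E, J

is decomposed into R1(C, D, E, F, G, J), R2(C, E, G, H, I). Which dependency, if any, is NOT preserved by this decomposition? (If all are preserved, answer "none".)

Check C, I, J → D, H: no single fragment contains all of {C, D, H, I, J}, and the restricted closure of {C, I, J} across the fragments never reaches {D, H}.
J → E is preserved.
G → H is preserved.
F, G, J → C is preserved.
E → F is preserved.
F → E, J is preserved.

C, I, J -> D, H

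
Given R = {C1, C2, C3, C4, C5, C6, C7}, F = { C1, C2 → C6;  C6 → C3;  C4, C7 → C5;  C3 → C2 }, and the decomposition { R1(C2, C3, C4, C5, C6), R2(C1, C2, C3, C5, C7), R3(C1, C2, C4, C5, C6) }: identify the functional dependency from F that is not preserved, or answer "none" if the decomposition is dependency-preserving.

Check C4, C7 → C5: no single fragment contains all of {C4, C5, C7}, and the restricted closure of {C4, C7} across the fragments never reaches {C5}.
C1, C2 → C6 is preserved.
C6 → C3 is preserved.
C3 → C2 is preserved.

C4, C7 → C5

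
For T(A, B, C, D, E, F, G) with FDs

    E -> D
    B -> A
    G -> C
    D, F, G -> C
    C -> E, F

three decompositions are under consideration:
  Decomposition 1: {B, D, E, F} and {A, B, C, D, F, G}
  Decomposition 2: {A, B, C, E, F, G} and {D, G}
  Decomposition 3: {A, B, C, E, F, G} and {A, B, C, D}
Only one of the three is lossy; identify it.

Decomposition 1

Decomposition 1: common = {B, D, F}, closure = {A, B, D, F} → lossy.
Decomposition 2: common = {G}, closure = {C, D, E, F, G} → lossless.
Decomposition 3: common = {A, B, C}, closure = {A, B, C, D, E, F} → lossless.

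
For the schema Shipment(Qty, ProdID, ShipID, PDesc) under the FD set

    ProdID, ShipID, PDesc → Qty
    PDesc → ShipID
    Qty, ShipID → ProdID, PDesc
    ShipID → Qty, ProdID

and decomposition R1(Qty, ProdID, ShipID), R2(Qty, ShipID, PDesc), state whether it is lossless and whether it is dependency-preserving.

Lossless test: (Qty, ShipID)⁺ = {Qty, ProdID, ShipID, PDesc}, which contains all of one fragment — lossless.
Dependency preservation: ProdID, ShipID, PDesc → Qty; Qty, ShipID → ProdID, PDesc are not contained in any single fragment, but the restricted closure of each left-hand side across the fragments still reaches the right-hand side; the remaining FDs each lie inside some fragment. All dependencies are preserved.

lossless and dependency-preserving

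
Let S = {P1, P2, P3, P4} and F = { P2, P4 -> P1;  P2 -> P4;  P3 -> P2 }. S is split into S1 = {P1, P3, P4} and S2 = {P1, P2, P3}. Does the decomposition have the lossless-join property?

Yes

Common attributes: S1 ∩ S2 = {P1, P3}.
Closure of {P1, P3}: P3 → P2 applies, adding P2; P2 → P4 applies, adding P4. So (P1, P3)⁺ = {P1, P2, P3, P4}.
This closure contains every attribute of S1, so S1 ∩ S2 → S1. The join is lossless.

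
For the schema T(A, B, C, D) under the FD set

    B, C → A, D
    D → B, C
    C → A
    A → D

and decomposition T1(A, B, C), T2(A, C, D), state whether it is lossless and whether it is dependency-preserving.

lossless and dependency-preserving

Lossless test: (A, C)⁺ = {A, B, C, D}, which contains all of one fragment — lossless.
Dependency preservation: B, C → A, D; D → B, C are not contained in any single fragment, but the restricted closure of each left-hand side across the fragments still reaches the right-hand side; the remaining FDs each lie inside some fragment. All dependencies are preserved.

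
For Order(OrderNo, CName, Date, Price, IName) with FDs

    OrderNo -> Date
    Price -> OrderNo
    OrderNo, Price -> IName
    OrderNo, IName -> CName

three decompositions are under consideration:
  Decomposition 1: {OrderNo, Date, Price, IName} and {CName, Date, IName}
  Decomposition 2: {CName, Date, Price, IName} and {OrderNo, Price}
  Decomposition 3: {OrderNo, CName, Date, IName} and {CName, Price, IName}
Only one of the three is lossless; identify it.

Decomposition 1: common = {Date, IName}, closure = {Date, IName} → lossy.
Decomposition 2: common = {Price}, closure = {OrderNo, CName, Date, Price, IName} → lossless.
Decomposition 3: common = {CName, IName}, closure = {CName, IName} → lossy.

Decomposition 2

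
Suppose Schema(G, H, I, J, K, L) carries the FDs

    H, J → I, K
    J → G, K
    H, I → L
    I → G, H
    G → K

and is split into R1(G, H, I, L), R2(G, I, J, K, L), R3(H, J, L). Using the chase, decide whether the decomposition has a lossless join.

Chase test. Columns are G, H, I, J, K, L; row i has aⱼ where attribute j ∈ Ri, else bᵢⱼ.
Initial tableau (one row per fragment):
  row 1: a1 a2 a3 b14 b15 a6
  row 2: a1 b22 a3 a4 a5 a6
  row 3: b31 a2 b33 a4 b35 a6
Rows 2 and 3 agree on J; apply J→G, K and equate their G, K entries.
Rows 1 and 2 agree on I; apply I→G, H and equate their G, H entries.
Rows 1 and 2 agree on G; apply G→K and equate their K entries.
Rows 2 and 3 agree on H, J; apply H, J→I, K and equate their I, K entries.
Row 2 is now all distinguished symbols — the join is lossless.

Yes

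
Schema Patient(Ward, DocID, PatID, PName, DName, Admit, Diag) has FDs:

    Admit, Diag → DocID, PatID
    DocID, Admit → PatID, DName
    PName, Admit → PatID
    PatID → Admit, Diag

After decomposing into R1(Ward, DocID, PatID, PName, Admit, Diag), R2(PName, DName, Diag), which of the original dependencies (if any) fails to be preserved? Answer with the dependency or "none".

DocID, Admit → PatID, DName

Check DocID, Admit → PatID, DName: no single fragment contains all of {DocID, PatID, DName, Admit}, and the restricted closure of {DocID, Admit} across the fragments never reaches {PatID, DName}.
Admit, Diag → DocID, PatID is preserved.
PName, Admit → PatID is preserved.
PatID → Admit, Diag is preserved.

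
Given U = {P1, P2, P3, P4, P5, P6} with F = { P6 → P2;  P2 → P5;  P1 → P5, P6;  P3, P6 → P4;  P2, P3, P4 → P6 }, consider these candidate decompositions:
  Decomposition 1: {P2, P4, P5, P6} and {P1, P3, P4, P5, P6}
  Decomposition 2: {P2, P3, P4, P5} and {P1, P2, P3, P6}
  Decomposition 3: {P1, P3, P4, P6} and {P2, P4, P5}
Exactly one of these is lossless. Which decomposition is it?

Decomposition 1

Decomposition 1: common = {P4, P5, P6}, closure = {P2, P4, P5, P6} → lossless.
Decomposition 2: common = {P2, P3}, closure = {P2, P3, P5} → lossy.
Decomposition 3: common = {P4}, closure = {P4} → lossy.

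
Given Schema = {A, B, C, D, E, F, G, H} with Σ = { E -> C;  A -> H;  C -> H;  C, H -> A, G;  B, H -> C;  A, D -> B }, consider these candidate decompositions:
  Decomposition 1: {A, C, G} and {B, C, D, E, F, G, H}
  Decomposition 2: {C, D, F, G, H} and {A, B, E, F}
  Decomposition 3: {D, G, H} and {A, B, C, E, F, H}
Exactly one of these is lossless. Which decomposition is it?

Decomposition 1

Decomposition 1: common = {C, G}, closure = {A, C, G, H} → lossless.
Decomposition 2: common = {F}, closure = {F} → lossy.
Decomposition 3: common = {H}, closure = {H} → lossy.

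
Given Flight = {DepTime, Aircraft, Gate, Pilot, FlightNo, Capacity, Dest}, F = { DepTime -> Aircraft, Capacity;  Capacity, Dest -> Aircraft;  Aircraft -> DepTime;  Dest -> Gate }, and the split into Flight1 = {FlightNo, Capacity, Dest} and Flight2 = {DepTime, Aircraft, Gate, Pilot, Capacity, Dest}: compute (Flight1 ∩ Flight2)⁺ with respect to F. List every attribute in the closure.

DepTime, Aircraft, Gate, Capacity, Dest

Flight1 ∩ Flight2 = {Capacity, Dest}.
Capacity, Dest → Aircraft applies, adding Aircraft
Aircraft → DepTime applies, adding DepTime
Dest → Gate applies, adding Gate
Closure: {DepTime, Aircraft, Gate, Capacity, Dest}.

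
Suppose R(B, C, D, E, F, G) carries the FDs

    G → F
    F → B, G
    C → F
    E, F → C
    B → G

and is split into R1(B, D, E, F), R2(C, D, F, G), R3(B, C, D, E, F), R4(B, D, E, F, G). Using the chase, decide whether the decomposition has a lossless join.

Yes

Chase test. Columns are B, C, D, E, F, G; row i has aⱼ where attribute j ∈ Ri, else bᵢⱼ.
Initial tableau (one row per fragment):
  row 1: a1 b12 a3 a4 a5 b16
  row 2: b21 a2 a3 b24 a5 a6
  row 3: a1 a2 a3 a4 a5 b36
  row 4: a1 b42 a3 a4 a5 a6
Rows 1 and 2 agree on F; apply F→B, G and equate their B, G entries.
Rows 1 and 3 agree on F; apply F→B, G and equate their B, G entries.
Rows 1 and 3 agree on E, F; apply E, F→C and equate their C entries.
Rows 1 and 4 agree on E, F; apply E, F→C and equate their C entries.
Row 1 is now all distinguished symbols — the join is lossless.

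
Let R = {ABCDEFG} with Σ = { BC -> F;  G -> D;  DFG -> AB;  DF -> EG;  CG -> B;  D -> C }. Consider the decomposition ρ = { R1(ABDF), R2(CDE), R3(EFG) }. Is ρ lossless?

Chase test. Columns are ABCDEFG; row i has aⱼ where attribute j ∈ Ri, else bᵢⱼ.
Initial tableau (one row per fragment):
  row 1: a1 a2 b13 a4 b15 a6 b17
  row 2: b21 b22 a3 a4 a5 b26 b27
  row 3: b31 b32 b33 b34 a5 a6 a7
Rows 1 and 2 agree on D; apply D→C and equate their C entries.
No row becomes fully distinguished — the join is lossy.

No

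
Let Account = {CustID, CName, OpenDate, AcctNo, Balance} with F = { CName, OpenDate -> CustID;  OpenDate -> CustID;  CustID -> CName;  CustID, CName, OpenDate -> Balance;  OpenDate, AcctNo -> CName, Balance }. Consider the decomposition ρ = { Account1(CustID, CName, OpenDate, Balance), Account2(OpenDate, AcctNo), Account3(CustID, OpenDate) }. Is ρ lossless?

Yes

Chase test. Columns are CustID, CName, OpenDate, AcctNo, Balance; row i has aⱼ where attribute j ∈ Accounti, else bᵢⱼ.
Initial tableau (one row per fragment):
  row 1: a1 a2 a3 b14 a5
  row 2: b21 b22 a3 a4 b25
  row 3: a1 b32 a3 b34 b35
Rows 1 and 2 agree on OpenDate; apply OpenDate→CustID and equate their CustID entries.
Rows 1 and 2 agree on CustID; apply CustID→CName and equate their CName entries.
Rows 1 and 3 agree on CustID; apply CustID→CName and equate their CName entries.
Rows 1 and 2 agree on CustID, CName, OpenDate; apply CustID, CName, OpenDate→Balance and equate their Balance entries.
Rows 1 and 3 agree on CustID, CName, OpenDate; apply CustID, CName, OpenDate→Balance and equate their Balance entries.
Row 2 is now all distinguished symbols — the join is lossless.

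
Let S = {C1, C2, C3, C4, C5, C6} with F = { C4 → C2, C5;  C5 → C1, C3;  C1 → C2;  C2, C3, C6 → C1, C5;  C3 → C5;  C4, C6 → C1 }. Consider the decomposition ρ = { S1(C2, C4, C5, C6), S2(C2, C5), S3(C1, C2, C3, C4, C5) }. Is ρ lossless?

Yes

Chase test. Columns are C1, C2, C3, C4, C5, C6; row i has aⱼ where attribute j ∈ Si, else bᵢⱼ.
Initial tableau (one row per fragment):
  row 1: b11 a2 b13 a4 a5 a6
  row 2: b21 a2 b23 b24 a5 b26
  row 3: a1 a2 a3 a4 a5 b36
Rows 1 and 2 agree on C5; apply C5→C1, C3 and equate their C1, C3 entries.
Rows 1 and 3 agree on C5; apply C5→C1, C3 and equate their C1, C3 entries.
Row 1 is now all distinguished symbols — the join is lossless.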